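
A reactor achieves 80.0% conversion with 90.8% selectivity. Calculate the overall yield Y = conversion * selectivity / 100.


Overall yield = conversion (%) * selectivity (%) / 100
Conversion = 80.0%, Selectivity = 90.8%
Y = 80.0 * 90.8 / 100
= 72.64 %

72.64 %


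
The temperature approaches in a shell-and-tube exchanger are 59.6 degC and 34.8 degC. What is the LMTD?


LMTD = (dT1 - dT2) / ln(dT1/dT2)
= (59.6 - 34.8) / ln(59.6 / 34.8) = 24.8 / 0.538038 = 46.09

46.09 degC


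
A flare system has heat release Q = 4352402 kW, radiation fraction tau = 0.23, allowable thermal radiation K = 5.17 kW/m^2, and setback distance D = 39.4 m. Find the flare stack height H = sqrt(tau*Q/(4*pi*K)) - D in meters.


tau*Q/(4*pi*K) = 0.23 * 4352402 / (4 * pi * 5.17) = 15408.4
sqrt(15408.4) = 124.131
H = 124.131 - 39.4 = 84.73

84.73 m


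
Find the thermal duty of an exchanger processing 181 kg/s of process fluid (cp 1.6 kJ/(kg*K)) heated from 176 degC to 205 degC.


Q = m_dot * cp * delta_T
delta_T = 205 - 176 = 29 K
Q = 181 * 1.6 * 29
= 289.6 * 29
= 8398.4 kW

8398.4 kW


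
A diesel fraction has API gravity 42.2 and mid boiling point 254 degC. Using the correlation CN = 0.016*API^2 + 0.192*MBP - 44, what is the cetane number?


CN = 0.016 * 42.2^2 + 0.192 * 254 - 44
CN = 28.49344 + 48.768 - 44 = 33.26144

33.26144


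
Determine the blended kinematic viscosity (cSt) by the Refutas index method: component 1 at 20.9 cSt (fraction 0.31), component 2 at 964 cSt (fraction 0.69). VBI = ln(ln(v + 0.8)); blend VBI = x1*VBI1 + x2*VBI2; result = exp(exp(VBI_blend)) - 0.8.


Refutas method: VBN_i = 14.534*ln(ln(visc_i + 0.8)) + 10.975, blended linearly by mass fraction; since VBN is linear in VBI_i = ln(ln(visc_i + 0.8)) and the fractions sum to 1, blend VBI directly: visc = exp(exp(VBI_blend)) - 0.8
VBI_1 = ln(ln(20.9 + 0.8)) = 1.12406
VBI_2 = ln(ln(964 + 0.8)) = 1.92744
VBI_blend = 0.31 * 1.12406 + 0.69 * 1.92744 = 1.67839
visc_blend = exp(exp(1.67839)) - 0.8 = 211.3

211.3 cSt


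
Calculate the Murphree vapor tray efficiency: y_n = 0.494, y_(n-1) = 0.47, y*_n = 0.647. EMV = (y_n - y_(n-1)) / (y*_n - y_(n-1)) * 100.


Murphree vapor efficiency: EMV = (y_n - y_(n-1)) / (y*_n - y_(n-1)) * 100
EMV = (0.494 - 0.47) / (0.647 - 0.47) * 100 = 0.024 / 0.177 * 100 = 13.56

13.56 %


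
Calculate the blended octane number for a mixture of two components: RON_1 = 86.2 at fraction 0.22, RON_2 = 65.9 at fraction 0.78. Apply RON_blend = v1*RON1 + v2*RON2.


Linear blending: RON_blend = sum(vi * RONi)
Contribution 1: 0.22 * 86.2 = 18.964
Contribution 2: 0.78 * 65.9 = 51.402
RON_blend = 18.964 + 51.402 = 70.366

70.366


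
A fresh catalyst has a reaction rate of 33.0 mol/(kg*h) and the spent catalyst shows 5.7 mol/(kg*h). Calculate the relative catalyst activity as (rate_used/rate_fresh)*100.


Activity (%) = (rate_used / rate_fresh) * 100
rate_used = 5.7, rate_fresh = 33.0
= (5.7 / 33.0) * 100
= 0.1727 * 100 = 17.27

17.27 %


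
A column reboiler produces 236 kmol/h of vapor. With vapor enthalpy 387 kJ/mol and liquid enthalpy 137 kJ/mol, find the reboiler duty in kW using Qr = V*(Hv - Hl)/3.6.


Qr = 236 * (387 - 137) / 3.6 = 236 * 250 / 3.6 = 16390

16390 kW


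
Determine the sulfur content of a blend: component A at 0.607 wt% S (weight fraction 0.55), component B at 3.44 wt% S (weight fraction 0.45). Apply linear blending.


Linear sulfur blending: S_blend = x1*S1 + x2*S2
Contribution 1: 0.55 * 0.607 = 0.33385 wt%
Contribution 2: 0.45 * 3.44 = 1.548 wt%
S_blend = 0.33385 + 1.548 = 1.88185

1.88185 wt%


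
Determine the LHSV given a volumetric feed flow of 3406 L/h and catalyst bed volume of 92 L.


LHSV = volumetric feed rate / catalyst volume
= 3406 L/h / 92 L
= 37.02 h^-1

37.02 h^-1


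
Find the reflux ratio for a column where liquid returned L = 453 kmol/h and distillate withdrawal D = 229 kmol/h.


Reflux ratio definition: R = L / D (liquid returned / distillate withdrawn)
L = 453 kmol/h, D = 229 kmol/h
R = 453 / 229 = 1.978

1.978


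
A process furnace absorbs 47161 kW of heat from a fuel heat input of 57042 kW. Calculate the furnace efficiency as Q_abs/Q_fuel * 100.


Furnace efficiency = Q_absorbed / Q_fuel * 100
= 47161 / 57042 * 100 = 82.68

82.68 %


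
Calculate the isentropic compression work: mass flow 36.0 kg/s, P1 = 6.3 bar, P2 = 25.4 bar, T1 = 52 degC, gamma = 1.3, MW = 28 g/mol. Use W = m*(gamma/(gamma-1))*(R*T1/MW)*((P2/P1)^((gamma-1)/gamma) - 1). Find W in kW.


Isentropic work: W = m*(gamma/(gamma-1))*(R*T1/MW)*((P2/P1)^((gamma-1)/gamma) - 1)
T1 = 52 + 273.15 = 325.15 K
Pressure ratio = 25.4 / 6.3 = 4.03175
Exponent = (1.3 - 1)/1.3 = 0.230769
(P2/P1)^exp - 1 = 4.03175^0.230769 - 1 = 0.379524
W = 36.0 * 1.3 / 0.3 * 8.314 * 325.15 / 28 * 0.379524 = 5716

5716 kW


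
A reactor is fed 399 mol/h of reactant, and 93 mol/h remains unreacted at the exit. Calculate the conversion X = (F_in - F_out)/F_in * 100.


X = (F_in - F_out) / F_in * 100
Moles reacted = 399 - 93 = 306
X = 306 / 399 * 100
= 0.7669 * 100
= 76.69 %

76.69 %


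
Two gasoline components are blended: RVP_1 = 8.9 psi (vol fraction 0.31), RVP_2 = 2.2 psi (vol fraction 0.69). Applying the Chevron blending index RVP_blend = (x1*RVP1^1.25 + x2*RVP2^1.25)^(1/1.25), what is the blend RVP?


Chevron index: RVP_blend = (sum xi*RVPi^1.25)^(1/1.25)
RVP^1.25 terms: 0.31 * 8.9^1.25 + 0.69 * 2.2^1.25 = 6.61415
RVP_blend = 6.61415^(1/1.25) = 4.533

4.533 psi


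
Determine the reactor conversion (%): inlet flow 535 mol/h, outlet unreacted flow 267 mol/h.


X = (F_in - F_out) / F_in * 100
Moles reacted = 535 - 267 = 268
X = 268 / 535 * 100
= 0.5009 * 100
= 50.09 %

50.09 %


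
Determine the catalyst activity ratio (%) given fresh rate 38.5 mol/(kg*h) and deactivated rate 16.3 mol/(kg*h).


Activity (%) = (rate_used / rate_fresh) * 100
rate_used = 16.3, rate_fresh = 38.5
= (16.3 / 38.5) * 100
= 0.4234 * 100 = 42.34

42.34 %


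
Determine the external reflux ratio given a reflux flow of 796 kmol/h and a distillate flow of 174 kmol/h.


Reflux ratio definition: R = L / D (liquid returned / distillate withdrawn)
L = 796 kmol/h, D = 174 kmol/h
R = 796 / 174 = 4.575

4.575


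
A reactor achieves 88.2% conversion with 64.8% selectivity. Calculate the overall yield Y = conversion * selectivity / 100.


Overall yield = conversion (%) * selectivity (%) / 100
Conversion = 88.2%, Selectivity = 64.8%
Y = 88.2 * 64.8 / 100
= 57.1536 %

57.1536 %


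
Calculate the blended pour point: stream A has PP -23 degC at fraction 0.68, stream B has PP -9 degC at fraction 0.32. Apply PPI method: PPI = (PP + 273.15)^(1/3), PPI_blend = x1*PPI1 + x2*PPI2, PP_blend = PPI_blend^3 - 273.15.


PPI_1 = (-23 + 273.15)^(1/3) = 6.300865
PPI_2 = (-9 + 273.15)^(1/3) = 6.416283
PPI_blend = 0.68 * 6.300865 + 0.32 * 6.416283 = 6.337799
PP_blend = 6.337799^3 - 273.15 = 254.5748 - 273.15 = -18.58

-18.58 degC


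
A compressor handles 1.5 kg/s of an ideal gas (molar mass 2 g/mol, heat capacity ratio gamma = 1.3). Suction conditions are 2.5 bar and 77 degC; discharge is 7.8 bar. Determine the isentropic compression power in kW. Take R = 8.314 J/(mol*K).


Isentropic work: W = m*(gamma/(gamma-1))*(R*T1/MW)*((P2/P1)^((gamma-1)/gamma) - 1)
T1 = 77 + 273.15 = 350.15 K
Pressure ratio = 7.8 / 2.5 = 3.12
Exponent = (1.3 - 1)/1.3 = 0.230769
(P2/P1)^exp - 1 = 3.12^0.230769 - 1 = 0.300276
W = 1.5 * 1.3 / 0.3 * 8.314 * 350.15 / 2 * 0.300276 = 2841

2841 kW


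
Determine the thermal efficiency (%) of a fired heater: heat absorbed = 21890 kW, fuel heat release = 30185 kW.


Furnace efficiency = Q_absorbed / Q_fuel * 100
= 21890 / 30185 * 100 = 72.52

72.52 %


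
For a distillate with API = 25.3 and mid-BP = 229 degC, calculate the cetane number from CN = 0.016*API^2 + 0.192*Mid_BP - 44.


CN = 0.016 * 25.3^2 + 0.192 * 229 - 44
CN = 10.24144 + 43.968 - 44 = 10.20944

10.20944


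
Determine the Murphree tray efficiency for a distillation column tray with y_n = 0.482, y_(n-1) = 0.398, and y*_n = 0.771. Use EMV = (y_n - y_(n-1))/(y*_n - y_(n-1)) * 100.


Murphree vapor efficiency: EMV = (y_n - y_(n-1)) / (y*_n - y_(n-1)) * 100
EMV = (0.482 - 0.398) / (0.771 - 0.398) * 100 = 0.084 / 0.373 * 100 = 22.52

22.52 %


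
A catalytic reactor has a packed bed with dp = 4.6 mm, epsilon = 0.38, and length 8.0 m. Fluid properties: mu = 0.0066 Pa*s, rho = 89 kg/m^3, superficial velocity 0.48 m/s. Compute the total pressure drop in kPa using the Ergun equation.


dp = 4.6 mm = 0.0046 m
Viscous term = 150*0.0066*0.48*(1-0.38)^2 / (0.0046^2*0.38^3) = 157323
Inertial term = 1.75*89*0.48^2*(1-0.38) / (0.0046*0.38^3) = 88144.2
dP/L = 157323 + 88144.2 = 245467 Pa/m
dP = 245467 * 8.0 / 1000 = 1964 kPa

1964 kPa


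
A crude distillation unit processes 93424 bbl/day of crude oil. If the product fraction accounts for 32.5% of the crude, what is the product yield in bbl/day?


Crude throughput = 93424 bbl/day
Fraction yield = 32.5%
yield = throughput * fraction / 100
yield = 93424 * 32.5 / 100 = 30362.8

30362.8 bbl/day


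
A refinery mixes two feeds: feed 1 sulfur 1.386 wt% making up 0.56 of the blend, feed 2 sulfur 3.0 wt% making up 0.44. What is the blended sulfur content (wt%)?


Linear sulfur blending: S_blend = x1*S1 + x2*S2
Contribution 1: 0.56 * 1.386 = 0.77616 wt%
Contribution 2: 0.44 * 3.0 = 1.32 wt%
S_blend = 0.77616 + 1.32 = 2.09616

2.09616 wt%


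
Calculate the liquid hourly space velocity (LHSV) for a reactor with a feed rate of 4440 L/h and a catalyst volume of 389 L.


LHSV = volumetric feed rate / catalyst volume
= 4440 L/h / 389 L
= 11.41 h^-1

11.41 h^-1


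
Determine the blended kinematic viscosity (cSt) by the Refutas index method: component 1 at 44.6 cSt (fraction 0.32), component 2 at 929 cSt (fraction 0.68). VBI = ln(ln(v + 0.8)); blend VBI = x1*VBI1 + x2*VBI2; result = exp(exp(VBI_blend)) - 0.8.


Refutas method: VBN_i = 14.534*ln(ln(visc_i + 0.8)) + 10.975, blended linearly by mass fraction; since VBN is linear in VBI_i = ln(ln(visc_i + 0.8)) and the fractions sum to 1, blend VBI directly: visc = exp(exp(VBI_blend)) - 0.8
VBI_1 = ln(ln(44.6 + 0.8)) = 1.33907
VBI_2 = ln(ln(929 + 0.8)) = 1.92205
VBI_blend = 0.32 * 1.33907 + 0.68 * 1.92205 = 1.7355
visc_blend = exp(exp(1.7355)) - 0.8 = 289.7

289.7 cSt


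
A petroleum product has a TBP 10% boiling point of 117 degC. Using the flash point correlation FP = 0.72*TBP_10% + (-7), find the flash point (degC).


FP = 0.72 * 117 + (-7) = 77.24

77.24 degC


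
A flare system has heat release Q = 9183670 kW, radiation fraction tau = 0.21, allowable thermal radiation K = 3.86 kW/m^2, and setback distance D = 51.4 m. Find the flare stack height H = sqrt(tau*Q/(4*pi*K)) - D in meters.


tau*Q/(4*pi*K) = 0.21 * 9183670 / (4 * pi * 3.86) = 39759.3
sqrt(39759.3) = 199.397
H = 199.397 - 51.4 = 148.0

148.0 m


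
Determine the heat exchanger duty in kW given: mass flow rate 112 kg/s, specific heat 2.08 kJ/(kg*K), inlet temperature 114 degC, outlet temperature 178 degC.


Q = m_dot * cp * delta_T
delta_T = 178 - 114 = 64 K
Q = 112 * 2.08 * 64
= 232.96 * 64
= 14909.44 kW

14909.44 kW


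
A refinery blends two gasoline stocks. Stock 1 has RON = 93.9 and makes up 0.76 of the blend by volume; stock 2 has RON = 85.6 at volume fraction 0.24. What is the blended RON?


Linear blending: RON_blend = sum(vi * RONi)
Contribution 1: 0.76 * 93.9 = 71.364
Contribution 2: 0.24 * 85.6 = 20.544
RON_blend = 71.364 + 20.544 = 91.908

91.908


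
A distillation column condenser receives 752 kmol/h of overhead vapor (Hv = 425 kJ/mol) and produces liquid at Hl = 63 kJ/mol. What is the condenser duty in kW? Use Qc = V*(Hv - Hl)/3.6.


Qc = 752 * (425 - 63) / 3.6 = 752 * 362 / 3.6 = 75620

75620 kW


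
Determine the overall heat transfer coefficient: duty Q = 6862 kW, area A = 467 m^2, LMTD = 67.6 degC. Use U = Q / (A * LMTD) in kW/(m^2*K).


From Q = U*A*LMTD, U = Q / (A * LMTD)
U = 6862 / (467 * 67.6) = 6862 / 31569.2 = 0.2174

0.2174 kW/(m^2*K)


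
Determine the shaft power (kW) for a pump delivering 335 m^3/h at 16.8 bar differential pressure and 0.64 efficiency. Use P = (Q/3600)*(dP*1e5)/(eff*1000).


Q = 335 / 3600 = 0.0930556 m^3/s
P = 0.0930556 * (16.8 * 1e5) / 0.64 / 1000 = 244.3

244.3 kW


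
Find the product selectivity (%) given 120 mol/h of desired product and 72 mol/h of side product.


Selectivity = desired / (desired + undesired) * 100
Total products = 120 + 72 = 192 mol/h
S = 120 / 192 * 100
= 0.6250 * 100
= 62.50 %

62.50 %


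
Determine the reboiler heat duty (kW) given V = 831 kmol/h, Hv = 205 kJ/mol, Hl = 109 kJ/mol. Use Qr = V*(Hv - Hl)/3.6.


Qr = 831 * (205 - 109) / 3.6 = 831 * 96 / 3.6 = 22160

22160 kW


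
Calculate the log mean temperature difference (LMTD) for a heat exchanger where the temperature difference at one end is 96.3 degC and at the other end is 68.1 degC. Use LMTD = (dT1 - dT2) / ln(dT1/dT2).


LMTD = (dT1 - dT2) / ln(dT1/dT2)
= (96.3 - 68.1) / ln(96.3 / 68.1) = 28.2 / 0.346491 = 81.39

81.39 degC


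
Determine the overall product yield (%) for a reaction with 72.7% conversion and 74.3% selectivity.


Overall yield = conversion (%) * selectivity (%) / 100
Conversion = 72.7%, Selectivity = 74.3%
Y = 72.7 * 74.3 / 100
= 54.0161 %

54.0161 %


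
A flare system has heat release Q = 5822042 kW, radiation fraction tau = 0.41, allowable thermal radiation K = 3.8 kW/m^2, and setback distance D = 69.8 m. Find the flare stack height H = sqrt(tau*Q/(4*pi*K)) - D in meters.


tau*Q/(4*pi*K) = 0.41 * 5822042 / (4 * pi * 3.8) = 49988
sqrt(49988) = 223.58
H = 223.58 - 69.8 = 153.8

153.8 m


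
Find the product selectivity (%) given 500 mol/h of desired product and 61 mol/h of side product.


Selectivity = desired / (desired + undesired) * 100
Total products = 500 + 61 = 561 mol/h
S = 500 / 561 * 100
= 0.8913 * 100
= 89.13 %

89.13 %


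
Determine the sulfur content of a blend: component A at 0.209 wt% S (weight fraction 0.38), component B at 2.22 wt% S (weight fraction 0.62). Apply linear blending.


Linear sulfur blending: S_blend = x1*S1 + x2*S2
Contribution 1: 0.38 * 0.209 = 0.07942 wt%
Contribution 2: 0.62 * 2.22 = 1.3764 wt%
S_blend = 0.07942 + 1.3764 = 1.45582

1.45582 wt%


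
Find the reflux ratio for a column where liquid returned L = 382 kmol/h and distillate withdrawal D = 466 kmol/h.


Reflux ratio definition: R = L / D (liquid returned / distillate withdrawn)
L = 382 kmol/h, D = 466 kmol/h
R = 382 / 466 = 0.8197

0.8197


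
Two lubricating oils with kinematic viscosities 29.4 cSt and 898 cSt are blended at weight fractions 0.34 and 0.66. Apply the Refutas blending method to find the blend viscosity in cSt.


Refutas method: VBN_i = 14.534*ln(ln(visc_i + 0.8)) + 10.975, blended linearly by mass fraction; since VBN is linear in VBI_i = ln(ln(visc_i + 0.8)) and the fractions sum to 1, blend VBI directly: visc = exp(exp(VBI_blend)) - 0.8
VBI_1 = ln(ln(29.4 + 0.8)) = 1.22608
VBI_2 = ln(ln(898 + 0.8)) = 1.91708
VBI_blend = 0.34 * 1.22608 + 0.66 * 1.91708 = 1.68214
visc_blend = exp(exp(1.68214)) - 0.8 = 215.6

215.6 cSt


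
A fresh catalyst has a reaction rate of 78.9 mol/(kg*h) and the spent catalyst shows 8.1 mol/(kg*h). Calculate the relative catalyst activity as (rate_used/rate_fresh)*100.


Activity (%) = (rate_used / rate_fresh) * 100
rate_used = 8.1, rate_fresh = 78.9
= (8.1 / 78.9) * 100
= 0.1027 * 100 = 10.27

10.27 %


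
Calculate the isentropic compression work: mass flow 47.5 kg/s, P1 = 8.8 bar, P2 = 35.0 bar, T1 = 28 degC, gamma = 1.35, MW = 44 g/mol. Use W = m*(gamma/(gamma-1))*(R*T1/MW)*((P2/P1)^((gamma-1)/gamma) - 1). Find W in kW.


Isentropic work: W = m*(gamma/(gamma-1))*(R*T1/MW)*((P2/P1)^((gamma-1)/gamma) - 1)
T1 = 28 + 273.15 = 301.15 K
Pressure ratio = 35.0 / 8.8 = 3.97727
Exponent = (1.35 - 1)/1.35 = 0.259259
(P2/P1)^exp - 1 = 3.97727^0.259259 - 1 = 0.430368
W = 47.5 * 1.35 / 0.35 * 8.314 * 301.15 / 44 * 0.430368 = 4487

4487 kW


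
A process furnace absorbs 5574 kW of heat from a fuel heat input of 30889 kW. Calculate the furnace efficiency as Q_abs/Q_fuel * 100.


Furnace efficiency = Q_absorbed / Q_fuel * 100
= 5574 / 30889 * 100 = 18.05

18.05 %


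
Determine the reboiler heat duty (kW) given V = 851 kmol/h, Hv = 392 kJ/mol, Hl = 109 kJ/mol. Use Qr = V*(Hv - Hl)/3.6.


Qr = 851 * (392 - 109) / 3.6 = 851 * 283 / 3.6 = 66900

66900 kW


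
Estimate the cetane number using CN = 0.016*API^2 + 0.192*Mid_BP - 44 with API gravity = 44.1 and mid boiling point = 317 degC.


CN = 0.016 * 44.1^2 + 0.192 * 317 - 44
CN = 31.11696 + 60.864 - 44 = 47.98096

47.98096


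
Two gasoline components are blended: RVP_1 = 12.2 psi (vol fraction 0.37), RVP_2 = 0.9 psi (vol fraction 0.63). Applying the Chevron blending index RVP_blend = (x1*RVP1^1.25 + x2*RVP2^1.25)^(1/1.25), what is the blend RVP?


Chevron index: RVP_blend = (sum xi*RVPi^1.25)^(1/1.25)
RVP^1.25 terms: 0.37 * 12.2^1.25 + 0.63 * 0.9^1.25 = 8.98855
RVP_blend = 8.98855^(1/1.25) = 5.794

5.794 psi


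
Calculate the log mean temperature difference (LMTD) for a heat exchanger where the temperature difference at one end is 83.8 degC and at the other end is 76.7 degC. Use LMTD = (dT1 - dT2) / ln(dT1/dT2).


LMTD = (dT1 - dT2) / ln(dT1/dT2)
= (83.8 - 76.7) / ln(83.8 / 76.7) = 7.1 / 0.0885313 = 80.20

80.20 degC


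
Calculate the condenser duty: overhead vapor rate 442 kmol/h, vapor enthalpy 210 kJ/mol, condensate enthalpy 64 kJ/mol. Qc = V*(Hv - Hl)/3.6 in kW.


Qc = 442 * (210 - 64) / 3.6 = 442 * 146 / 3.6 = 17930

17930 kW


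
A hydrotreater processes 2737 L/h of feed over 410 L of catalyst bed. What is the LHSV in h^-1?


LHSV = volumetric feed rate / catalyst volume
= 2737 L/h / 410 L
= 6.676 h^-1

6.676 h^-1


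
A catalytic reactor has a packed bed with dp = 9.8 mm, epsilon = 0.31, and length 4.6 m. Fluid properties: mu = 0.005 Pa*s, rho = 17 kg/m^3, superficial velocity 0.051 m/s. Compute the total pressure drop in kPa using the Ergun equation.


dp = 9.8 mm = 0.0098 m
Viscous term = 150*0.005*0.051*(1-0.31)^2 / (0.0098^2*0.31^3) = 6364.91
Inertial term = 1.75*17*0.051^2*(1-0.31) / (0.0098*0.31^3) = 182.88
dP/L = 6364.91 + 182.88 = 6547.79 Pa/m
dP = 6547.79 * 4.6 / 1000 = 30.12 kPa

30.12 kPa


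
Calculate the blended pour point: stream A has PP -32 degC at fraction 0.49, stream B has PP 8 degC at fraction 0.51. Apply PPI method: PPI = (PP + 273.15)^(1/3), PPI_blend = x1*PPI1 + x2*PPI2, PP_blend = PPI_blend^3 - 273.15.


PPI_1 = (-32 + 273.15)^(1/3) = 6.224375
PPI_2 = (8 + 273.15)^(1/3) = 6.551077
PPI_blend = 0.49 * 6.224375 + 0.51 * 6.551077 = 6.390993
PP_blend = 6.390993^3 - 273.15 = 261.0388 - 273.15 = -12.11

-12.11 degC


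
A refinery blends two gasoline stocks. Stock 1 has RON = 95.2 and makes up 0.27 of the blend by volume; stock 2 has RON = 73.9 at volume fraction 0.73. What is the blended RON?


Linear blending: RON_blend = sum(vi * RONi)
Contribution 1: 0.27 * 95.2 = 25.704
Contribution 2: 0.73 * 73.9 = 53.947
RON_blend = 25.704 + 53.947 = 79.651

79.651


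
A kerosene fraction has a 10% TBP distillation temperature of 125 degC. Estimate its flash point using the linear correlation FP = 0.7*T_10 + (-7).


FP = 0.7 * 125 + (-7) = 80.5

80.5 degC


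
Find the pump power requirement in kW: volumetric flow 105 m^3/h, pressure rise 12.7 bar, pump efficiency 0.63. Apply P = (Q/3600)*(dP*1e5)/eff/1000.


Q = 105 / 3600 = 0.0291667 m^3/s
P = 0.0291667 * (12.7 * 1e5) / 0.63 / 1000 = 58.80

58.80 kW


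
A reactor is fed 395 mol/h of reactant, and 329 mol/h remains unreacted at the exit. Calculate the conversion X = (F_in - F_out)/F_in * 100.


X = (F_in - F_out) / F_in * 100
Moles reacted = 395 - 329 = 66
X = 66 / 395 * 100
= 0.1671 * 100
= 16.71 %

16.71 %


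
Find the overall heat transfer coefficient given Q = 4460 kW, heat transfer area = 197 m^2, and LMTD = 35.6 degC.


From Q = U*A*LMTD, U = Q / (A * LMTD)
U = 4460 / (197 * 35.6) = 4460 / 7013.2 = 0.6359

0.6359 kW/(m^2*K)


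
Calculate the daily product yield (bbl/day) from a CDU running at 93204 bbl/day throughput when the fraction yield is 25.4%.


Crude throughput = 93204 bbl/day
Fraction yield = 25.4%
yield = throughput * fraction / 100
yield = 93204 * 25.4 / 100 = 23673.816

23673.816 bbl/day


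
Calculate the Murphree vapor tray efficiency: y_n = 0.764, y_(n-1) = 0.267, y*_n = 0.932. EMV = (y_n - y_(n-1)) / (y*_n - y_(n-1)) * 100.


Murphree vapor efficiency: EMV = (y_n - y_(n-1)) / (y*_n - y_(n-1)) * 100
EMV = (0.764 - 0.267) / (0.932 - 0.267) * 100 = 0.497 / 0.665 * 100 = 74.74

74.74 %


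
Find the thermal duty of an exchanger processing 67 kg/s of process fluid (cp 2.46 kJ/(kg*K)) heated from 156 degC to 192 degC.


Q = m_dot * cp * delta_T
delta_T = 192 - 156 = 36 K
Q = 67 * 2.46 * 36
= 164.82 * 36
= 5933.52 kW

5933.52 kW


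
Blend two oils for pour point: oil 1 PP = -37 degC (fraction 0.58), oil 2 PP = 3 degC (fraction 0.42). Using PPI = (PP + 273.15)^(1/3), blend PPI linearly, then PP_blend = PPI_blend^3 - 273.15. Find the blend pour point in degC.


PPI_1 = (-37 + 273.15)^(1/3) = 6.181056
PPI_2 = (3 + 273.15)^(1/3) = 6.512009
PPI_blend = 0.58 * 6.181056 + 0.42 * 6.512009 = 6.320056
PP_blend = 6.320056^3 - 273.15 = 252.4427 - 273.15 = -20.71

-20.71 degC


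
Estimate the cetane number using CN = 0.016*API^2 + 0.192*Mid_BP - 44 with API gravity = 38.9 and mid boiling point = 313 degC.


CN = 0.016 * 38.9^2 + 0.192 * 313 - 44
CN = 24.21136 + 60.096 - 44 = 40.30736

40.30736


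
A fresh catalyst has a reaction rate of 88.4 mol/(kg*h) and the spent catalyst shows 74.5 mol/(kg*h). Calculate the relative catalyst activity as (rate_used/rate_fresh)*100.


Activity (%) = (rate_used / rate_fresh) * 100
rate_used = 74.5, rate_fresh = 88.4
= (74.5 / 88.4) * 100
= 0.8428 * 100 = 84.28

84.28 %


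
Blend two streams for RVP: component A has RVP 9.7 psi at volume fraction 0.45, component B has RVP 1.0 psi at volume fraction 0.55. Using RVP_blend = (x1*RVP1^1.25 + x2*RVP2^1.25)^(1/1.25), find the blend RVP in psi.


Chevron index: RVP_blend = (sum xi*RVPi^1.25)^(1/1.25)
RVP^1.25 terms: 0.45 * 9.7^1.25 + 0.55 * 1.0^1.25 = 8.25331
RVP_blend = 8.25331^(1/1.25) = 5.411

5.411 psi


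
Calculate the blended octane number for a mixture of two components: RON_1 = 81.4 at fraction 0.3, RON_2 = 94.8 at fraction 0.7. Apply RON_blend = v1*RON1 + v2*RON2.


Linear blending: RON_blend = sum(vi * RONi)
Contribution 1: 0.3 * 81.4 = 24.42
Contribution 2: 0.7 * 94.8 = 66.36
RON_blend = 24.42 + 66.36 = 90.78

90.78


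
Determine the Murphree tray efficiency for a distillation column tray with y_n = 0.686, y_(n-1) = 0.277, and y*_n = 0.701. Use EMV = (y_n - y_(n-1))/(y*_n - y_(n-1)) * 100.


Murphree vapor efficiency: EMV = (y_n - y_(n-1)) / (y*_n - y_(n-1)) * 100
EMV = (0.686 - 0.277) / (0.701 - 0.277) * 100 = 0.409 / 0.424 * 100 = 96.46

96.46 %


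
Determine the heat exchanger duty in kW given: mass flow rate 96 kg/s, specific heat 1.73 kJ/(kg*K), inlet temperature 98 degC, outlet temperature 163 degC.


Q = m_dot * cp * delta_T
delta_T = 163 - 98 = 65 K
Q = 96 * 1.73 * 65
= 166.08 * 65
= 10795.2 kW

10795.2 kW


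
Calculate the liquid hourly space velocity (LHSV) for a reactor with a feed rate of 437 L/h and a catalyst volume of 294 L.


LHSV = volumetric feed rate / catalyst volume
= 437 L/h / 294 L
= 1.486 h^-1

1.486 h^-1


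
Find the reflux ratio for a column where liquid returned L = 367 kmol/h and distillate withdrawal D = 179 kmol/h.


Reflux ratio definition: R = L / D (liquid returned / distillate withdrawn)
L = 367 kmol/h, D = 179 kmol/h
R = 367 / 179 = 2.050

2.050


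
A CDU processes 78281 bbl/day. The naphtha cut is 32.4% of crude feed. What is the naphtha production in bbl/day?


Crude throughput = 78281 bbl/day
Fraction yield = 32.4%
yield = throughput * fraction / 100
yield = 78281 * 32.4 / 100 = 25363.044

25363.044 bbl/day


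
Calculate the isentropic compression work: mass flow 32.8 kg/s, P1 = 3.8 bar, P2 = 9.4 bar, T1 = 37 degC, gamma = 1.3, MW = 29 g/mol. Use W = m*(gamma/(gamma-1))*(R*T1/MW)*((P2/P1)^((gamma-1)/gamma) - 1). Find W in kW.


Isentropic work: W = m*(gamma/(gamma-1))*(R*T1/MW)*((P2/P1)^((gamma-1)/gamma) - 1)
T1 = 37 + 273.15 = 310.15 K
Pressure ratio = 9.4 / 3.8 = 2.47368
Exponent = (1.3 - 1)/1.3 = 0.230769
(P2/P1)^exp - 1 = 2.47368^0.230769 - 1 = 0.232456
W = 32.8 * 1.3 / 0.3 * 8.314 * 310.15 / 29 * 0.232456 = 2938

2938 kW


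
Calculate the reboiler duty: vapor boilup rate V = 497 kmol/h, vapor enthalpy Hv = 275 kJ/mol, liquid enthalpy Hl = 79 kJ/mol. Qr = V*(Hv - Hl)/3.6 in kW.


Qr = 497 * (275 - 79) / 3.6 = 497 * 196 / 3.6 = 27060

27060 kW


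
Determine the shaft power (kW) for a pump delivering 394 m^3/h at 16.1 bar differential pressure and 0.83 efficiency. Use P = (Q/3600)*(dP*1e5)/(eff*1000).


Q = 394 / 3600 = 0.109444 m^3/s
P = 0.109444 * (16.1 * 1e5) / 0.83 / 1000 = 212.3

212.3 kW


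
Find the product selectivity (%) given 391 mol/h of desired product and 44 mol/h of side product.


Selectivity = desired / (desired + undesired) * 100
Total products = 391 + 44 = 435 mol/h
S = 391 / 435 * 100
= 0.8989 * 100
= 89.89 %

89.89 %


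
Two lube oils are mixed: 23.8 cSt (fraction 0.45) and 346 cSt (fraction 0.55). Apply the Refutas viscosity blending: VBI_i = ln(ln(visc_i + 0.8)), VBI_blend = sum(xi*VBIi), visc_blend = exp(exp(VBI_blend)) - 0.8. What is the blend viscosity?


Refutas method: VBN_i = 14.534*ln(ln(visc_i + 0.8)) + 10.975, blended linearly by mass fraction; since VBN is linear in VBI_i = ln(ln(visc_i + 0.8)) and the fractions sum to 1, blend VBI directly: visc = exp(exp(VBI_blend)) - 0.8
VBI_1 = ln(ln(23.8 + 0.8)) = 1.16401
VBI_2 = ln(ln(346 + 0.8)) = 1.76623
VBI_blend = 0.45 * 1.16401 + 0.55 * 1.76623 = 1.49523
visc_blend = exp(exp(1.49523)) - 0.8 = 85.72

85.72 cSt


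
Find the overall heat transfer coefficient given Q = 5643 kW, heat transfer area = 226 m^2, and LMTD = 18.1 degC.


From Q = U*A*LMTD, U = Q / (A * LMTD)
U = 5643 / (226 * 18.1) = 5643 / 4090.6 = 1.380

1.380 kW/(m^2*K)


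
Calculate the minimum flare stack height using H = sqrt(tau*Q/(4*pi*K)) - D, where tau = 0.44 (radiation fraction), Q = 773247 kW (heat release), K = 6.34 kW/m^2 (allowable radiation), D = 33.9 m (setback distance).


tau*Q/(4*pi*K) = 0.44 * 773247 / (4 * pi * 6.34) = 4270.43
sqrt(4270.43) = 65.3485
H = 65.3485 - 33.9 = 31.45

31.45 m


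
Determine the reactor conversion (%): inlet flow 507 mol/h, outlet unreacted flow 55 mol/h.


X = (F_in - F_out) / F_in * 100
Moles reacted = 507 - 55 = 452
X = 452 / 507 * 100
= 0.8915 * 100
= 89.15 %

89.15 %


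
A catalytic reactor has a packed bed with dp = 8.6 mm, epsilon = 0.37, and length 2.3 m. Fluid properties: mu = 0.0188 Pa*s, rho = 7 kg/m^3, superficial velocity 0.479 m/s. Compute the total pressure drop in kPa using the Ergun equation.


dp = 8.6 mm = 0.0086 m
Viscous term = 150*0.0188*0.479*(1-0.37)^2 / (0.0086^2*0.37^3) = 143108
Inertial term = 1.75*7*0.479^2*(1-0.37) / (0.0086*0.37^3) = 4064.85
dP/L = 143108 + 4064.85 = 147173 Pa/m
dP = 147173 * 2.3 / 1000 = 338.5 kPa

338.5 kPa


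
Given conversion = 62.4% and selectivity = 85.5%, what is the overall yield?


Overall yield = conversion (%) * selectivity (%) / 100
Conversion = 62.4%, Selectivity = 85.5%
Y = 62.4 * 85.5 / 100
= 53.352 %

53.352 %


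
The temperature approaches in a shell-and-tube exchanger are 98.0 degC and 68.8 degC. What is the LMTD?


LMTD = (dT1 - dT2) / ln(dT1/dT2)
= (98.0 - 68.8) / ln(98.0 / 68.8) = 29.2 / 0.353764 = 82.54

82.54 degC


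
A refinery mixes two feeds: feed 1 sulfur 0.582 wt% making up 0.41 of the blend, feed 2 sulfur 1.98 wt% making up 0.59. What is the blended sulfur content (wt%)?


Linear sulfur blending: S_blend = x1*S1 + x2*S2
Contribution 1: 0.41 * 0.582 = 0.23862 wt%
Contribution 2: 0.59 * 1.98 = 1.1682 wt%
S_blend = 0.23862 + 1.1682 = 1.40682

1.40682 wt%


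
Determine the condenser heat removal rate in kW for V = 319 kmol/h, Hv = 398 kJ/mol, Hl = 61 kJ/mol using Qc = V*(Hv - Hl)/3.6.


Qc = 319 * (398 - 61) / 3.6 = 319 * 337 / 3.6 = 29860

29860 kW


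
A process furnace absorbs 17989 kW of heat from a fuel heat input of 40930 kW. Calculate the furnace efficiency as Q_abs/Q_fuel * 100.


Furnace efficiency = Q_absorbed / Q_fuel * 100
= 17989 / 40930 * 100 = 43.95

43.95 %


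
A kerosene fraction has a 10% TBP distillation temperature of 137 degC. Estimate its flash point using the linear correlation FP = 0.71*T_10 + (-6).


FP = 0.71 * 137 + (-6) = 91.27

91.27 degC


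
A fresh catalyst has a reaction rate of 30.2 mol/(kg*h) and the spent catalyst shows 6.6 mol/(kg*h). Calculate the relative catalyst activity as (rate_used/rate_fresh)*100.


Activity (%) = (rate_used / rate_fresh) * 100
rate_used = 6.6, rate_fresh = 30.2
= (6.6 / 30.2) * 100
= 0.2185 * 100 = 21.85

21.85 %


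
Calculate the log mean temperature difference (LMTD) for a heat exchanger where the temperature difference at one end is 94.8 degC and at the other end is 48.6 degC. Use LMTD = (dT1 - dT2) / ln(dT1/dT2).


LMTD = (dT1 - dT2) / ln(dT1/dT2)
= (94.8 - 48.6) / ln(94.8 / 48.6) = 46.2 / 0.668146 = 69.15

69.15 degC


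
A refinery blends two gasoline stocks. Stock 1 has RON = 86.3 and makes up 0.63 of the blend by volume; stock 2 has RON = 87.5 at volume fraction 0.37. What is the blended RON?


Linear blending: RON_blend = sum(vi * RONi)
Contribution 1: 0.63 * 86.3 = 54.369
Contribution 2: 0.37 * 87.5 = 32.375
RON_blend = 54.369 + 32.375 = 86.744

86.744


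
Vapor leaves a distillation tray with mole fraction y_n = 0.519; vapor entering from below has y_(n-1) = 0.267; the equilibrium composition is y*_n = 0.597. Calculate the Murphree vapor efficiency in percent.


Murphree vapor efficiency: EMV = (y_n - y_(n-1)) / (y*_n - y_(n-1)) * 100
EMV = (0.519 - 0.267) / (0.597 - 0.267) * 100 = 0.252 / 0.33 * 100 = 76.36

76.36 %


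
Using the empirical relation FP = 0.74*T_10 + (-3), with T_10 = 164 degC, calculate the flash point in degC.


FP = 0.74 * 164 + (-3) = 118.36

118.36 degC


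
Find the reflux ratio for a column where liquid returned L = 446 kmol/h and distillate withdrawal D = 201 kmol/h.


Reflux ratio definition: R = L / D (liquid returned / distillate withdrawn)
L = 446 kmol/h, D = 201 kmol/h
R = 446 / 201 = 2.219

2.219


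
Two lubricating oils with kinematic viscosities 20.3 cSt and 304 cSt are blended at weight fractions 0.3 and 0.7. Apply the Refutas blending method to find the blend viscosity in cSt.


Refutas method: VBN_i = 14.534*ln(ln(visc_i + 0.8)) + 10.975, blended linearly by mass fraction; since VBN is linear in VBI_i = ln(ln(visc_i + 0.8)) and the fractions sum to 1, blend VBI directly: visc = exp(exp(VBI_blend)) - 0.8
VBI_1 = ln(ln(20.3 + 0.8)) = 1.1149
VBI_2 = ln(ln(304 + 0.8)) = 1.74391
VBI_blend = 0.3 * 1.1149 + 0.7 * 1.74391 = 1.55521
visc_blend = exp(exp(1.55521)) - 0.8 = 113.2

113.2 cSt


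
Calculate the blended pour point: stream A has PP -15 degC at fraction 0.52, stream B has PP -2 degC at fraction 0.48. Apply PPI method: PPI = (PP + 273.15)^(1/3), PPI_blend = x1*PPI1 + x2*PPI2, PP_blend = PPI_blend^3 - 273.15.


PPI_1 = (-15 + 273.15)^(1/3) = 6.36733
PPI_2 = (-2 + 273.15)^(1/3) = 6.472467
PPI_blend = 0.52 * 6.36733 + 0.48 * 6.472467 = 6.417796
PP_blend = 6.417796^3 - 273.15 = 264.3369 - 273.15 = -8.81

-8.81 degC


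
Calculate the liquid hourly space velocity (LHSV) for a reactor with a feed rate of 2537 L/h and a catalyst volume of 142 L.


LHSV = volumetric feed rate / catalyst volume
= 2537 L/h / 142 L
= 17.87 h^-1

17.87 h^-1


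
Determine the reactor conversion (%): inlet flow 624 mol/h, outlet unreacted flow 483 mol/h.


X = (F_in - F_out) / F_in * 100
Moles reacted = 624 - 483 = 141
X = 141 / 624 * 100
= 0.2260 * 100
= 22.60 %

22.60 %


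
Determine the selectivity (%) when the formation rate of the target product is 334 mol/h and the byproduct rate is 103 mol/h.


Selectivity = desired / (desired + undesired) * 100
Total products = 334 + 103 = 437 mol/h
S = 334 / 437 * 100
= 0.7643 * 100
= 76.43 %

76.43 %


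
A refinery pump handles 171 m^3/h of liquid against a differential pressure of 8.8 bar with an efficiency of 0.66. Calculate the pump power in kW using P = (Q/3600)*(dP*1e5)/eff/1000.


Q = 171 / 3600 = 0.0475 m^3/s
P = 0.0475 * (8.8 * 1e5) / 0.66 / 1000 = 63.33

63.33 kW


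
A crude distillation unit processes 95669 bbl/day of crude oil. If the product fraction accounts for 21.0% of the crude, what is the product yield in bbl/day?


Crude throughput = 95669 bbl/day
Fraction yield = 21.0%
yield = throughput * fraction / 100
yield = 95669 * 21.0 / 100 = 20090.49

20090.49 bbl/day


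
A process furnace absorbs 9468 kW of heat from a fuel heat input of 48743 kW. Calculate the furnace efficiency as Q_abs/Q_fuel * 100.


Furnace efficiency = Q_absorbed / Q_fuel * 100
= 9468 / 48743 * 100 = 19.42

19.42 %


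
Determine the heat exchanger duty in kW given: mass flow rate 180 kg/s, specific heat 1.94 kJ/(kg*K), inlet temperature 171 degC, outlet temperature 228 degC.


Q = m_dot * cp * delta_T
delta_T = 228 - 171 = 57 K
Q = 180 * 1.94 * 57
= 349.2 * 57
= 19904.4 kW

19904.4 kW


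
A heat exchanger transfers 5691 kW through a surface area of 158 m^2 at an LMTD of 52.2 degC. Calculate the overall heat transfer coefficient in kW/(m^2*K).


From Q = U*A*LMTD, U = Q / (A * LMTD)
U = 5691 / (158 * 52.2) = 5691 / 8247.6 = 0.6900

0.6900 kW/(m^2*K)


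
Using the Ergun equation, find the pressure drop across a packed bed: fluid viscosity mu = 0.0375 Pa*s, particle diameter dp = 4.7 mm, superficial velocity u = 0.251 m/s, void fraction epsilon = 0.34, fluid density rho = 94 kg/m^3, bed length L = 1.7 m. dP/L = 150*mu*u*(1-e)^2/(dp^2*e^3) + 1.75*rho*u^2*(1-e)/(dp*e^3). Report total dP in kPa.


dp = 4.7 mm = 0.0047 m
Viscous term = 150*0.0375*0.251*(1-0.34)^2 / (0.0047^2*0.34^3) = 708356
Inertial term = 1.75*94*0.251^2*(1-0.34) / (0.0047*0.34^3) = 37027.4
dP/L = 708356 + 37027.4 = 745383 Pa/m
dP = 745383 * 1.7 / 1000 = 1267 kPa

1267 kPa


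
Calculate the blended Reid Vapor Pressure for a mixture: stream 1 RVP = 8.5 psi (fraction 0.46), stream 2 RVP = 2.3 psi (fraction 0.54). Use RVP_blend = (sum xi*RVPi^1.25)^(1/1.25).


Chevron index: RVP_blend = (sum xi*RVPi^1.25)^(1/1.25)
RVP^1.25 terms: 0.46 * 8.5^1.25 + 0.54 * 2.3^1.25 = 8.20575
RVP_blend = 8.20575^(1/1.25) = 5.386

5.386 psi


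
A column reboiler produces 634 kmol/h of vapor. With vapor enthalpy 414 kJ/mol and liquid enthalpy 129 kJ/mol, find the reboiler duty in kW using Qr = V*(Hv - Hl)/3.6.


Qr = 634 * (414 - 129) / 3.6 = 634 * 285 / 3.6 = 50190

50190 kW


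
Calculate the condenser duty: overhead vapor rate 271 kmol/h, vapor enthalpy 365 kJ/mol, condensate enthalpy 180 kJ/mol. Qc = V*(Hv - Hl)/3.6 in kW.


Qc = 271 * (365 - 180) / 3.6 = 271 * 185 / 3.6 = 13930

13930 kW


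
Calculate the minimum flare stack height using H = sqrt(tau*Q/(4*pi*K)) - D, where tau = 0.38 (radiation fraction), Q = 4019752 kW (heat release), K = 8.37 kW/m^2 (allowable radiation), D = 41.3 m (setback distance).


tau*Q/(4*pi*K) = 0.38 * 4019752 / (4 * pi * 8.37) = 14522.7
sqrt(14522.7) = 120.51
H = 120.51 - 41.3 = 79.21

79.21 m


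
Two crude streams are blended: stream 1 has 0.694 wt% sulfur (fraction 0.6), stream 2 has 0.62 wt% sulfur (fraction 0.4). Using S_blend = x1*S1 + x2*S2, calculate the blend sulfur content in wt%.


Linear sulfur blending: S_blend = x1*S1 + x2*S2
Contribution 1: 0.6 * 0.694 = 0.4164 wt%
Contribution 2: 0.4 * 0.62 = 0.248 wt%
S_blend = 0.4164 + 0.248 = 0.6644

0.6644 wt%


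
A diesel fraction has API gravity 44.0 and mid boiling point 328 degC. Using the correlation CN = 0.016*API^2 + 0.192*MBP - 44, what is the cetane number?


CN = 0.016 * 44.0^2 + 0.192 * 328 - 44
CN = 30.976 + 62.976 - 44 = 49.952

49.952


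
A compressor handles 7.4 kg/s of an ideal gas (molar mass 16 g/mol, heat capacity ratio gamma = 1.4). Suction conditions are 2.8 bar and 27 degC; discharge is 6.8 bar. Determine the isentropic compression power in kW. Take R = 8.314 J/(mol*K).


Isentropic work: W = m*(gamma/(gamma-1))*(R*T1/MW)*((P2/P1)^((gamma-1)/gamma) - 1)
T1 = 27 + 273.15 = 300.15 K
Pressure ratio = 6.8 / 2.8 = 2.42857
Exponent = (1.4 - 1)/1.4 = 0.285714
(P2/P1)^exp - 1 = 2.42857^0.285714 - 1 = 0.288546
W = 7.4 * 1.4 / 0.4 * 8.314 * 300.15 / 16 * 0.288546 = 1166

1166 kW


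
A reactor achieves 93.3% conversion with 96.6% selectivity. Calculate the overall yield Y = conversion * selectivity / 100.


Overall yield = conversion (%) * selectivity (%) / 100
Conversion = 93.3%, Selectivity = 96.6%
Y = 93.3 * 96.6 / 100
= 90.1278 %

90.1278 %


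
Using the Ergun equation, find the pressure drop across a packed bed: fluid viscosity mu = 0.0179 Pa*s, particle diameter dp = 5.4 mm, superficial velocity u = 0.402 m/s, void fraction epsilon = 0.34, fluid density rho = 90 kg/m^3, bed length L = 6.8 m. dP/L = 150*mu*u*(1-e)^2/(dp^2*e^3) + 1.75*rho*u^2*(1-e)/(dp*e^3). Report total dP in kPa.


dp = 5.4 mm = 0.0054 m
Viscous term = 150*0.0179*0.402*(1-0.34)^2 / (0.0054^2*0.34^3) = 410236
Inertial term = 1.75*90*0.402^2*(1-0.34) / (0.0054*0.34^3) = 79149.1
dP/L = 410236 + 79149.1 = 489385 Pa/m
dP = 489385 * 6.8 / 1000 = 3328 kPa

3328 kPa


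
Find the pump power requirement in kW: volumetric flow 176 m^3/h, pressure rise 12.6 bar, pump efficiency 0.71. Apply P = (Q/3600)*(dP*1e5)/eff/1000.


Q = 176 / 3600 = 0.0488889 m^3/s
P = 0.0488889 * (12.6 * 1e5) / 0.71 / 1000 = 86.76

86.76 kW


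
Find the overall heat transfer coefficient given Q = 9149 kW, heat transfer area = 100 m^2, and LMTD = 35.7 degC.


From Q = U*A*LMTD, U = Q / (A * LMTD)
U = 9149 / (100 * 35.7) = 9149 / 3570 = 2.563

2.563 kW/(m^2*K)


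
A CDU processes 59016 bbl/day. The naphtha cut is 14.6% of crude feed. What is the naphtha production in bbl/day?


Crude throughput = 59016 bbl/day
Fraction yield = 14.6%
yield = throughput * fraction / 100
yield = 59016 * 14.6 / 100 = 8616.336

8616.336 bbl/day


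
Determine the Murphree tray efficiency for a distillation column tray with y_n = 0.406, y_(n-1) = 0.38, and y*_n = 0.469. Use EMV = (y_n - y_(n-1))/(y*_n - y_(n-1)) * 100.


Murphree vapor efficiency: EMV = (y_n - y_(n-1)) / (y*_n - y_(n-1)) * 100
EMV = (0.406 - 0.38) / (0.469 - 0.38) * 100 = 0.026 / 0.089 * 100 = 29.21

29.21 %


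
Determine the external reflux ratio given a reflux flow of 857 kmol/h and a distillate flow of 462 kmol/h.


Reflux ratio definition: R = L / D (liquid returned / distillate withdrawn)
L = 857 kmol/h, D = 462 kmol/h
R = 857 / 462 = 1.855

1.855


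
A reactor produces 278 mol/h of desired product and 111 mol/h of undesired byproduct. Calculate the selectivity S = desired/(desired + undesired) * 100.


Selectivity = desired / (desired + undesired) * 100
Total products = 278 + 111 = 389 mol/h
S = 278 / 389 * 100
= 0.7147 * 100
= 71.47 %

71.47 %


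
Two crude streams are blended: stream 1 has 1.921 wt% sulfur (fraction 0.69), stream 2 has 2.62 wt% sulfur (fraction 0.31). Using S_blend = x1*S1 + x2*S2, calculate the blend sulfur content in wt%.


Linear sulfur blending: S_blend = x1*S1 + x2*S2
Contribution 1: 0.69 * 1.921 = 1.32549 wt%
Contribution 2: 0.31 * 2.62 = 0.8122 wt%
S_blend = 1.32549 + 0.8122 = 2.13769

2.13769 wt%


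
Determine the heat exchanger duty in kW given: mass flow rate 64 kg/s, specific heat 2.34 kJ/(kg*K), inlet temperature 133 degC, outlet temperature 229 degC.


Q = m_dot * cp * delta_T
delta_T = 229 - 133 = 96 K
Q = 64 * 2.34 * 96
= 149.76 * 96
= 14376.96 kW

14376.96 kW


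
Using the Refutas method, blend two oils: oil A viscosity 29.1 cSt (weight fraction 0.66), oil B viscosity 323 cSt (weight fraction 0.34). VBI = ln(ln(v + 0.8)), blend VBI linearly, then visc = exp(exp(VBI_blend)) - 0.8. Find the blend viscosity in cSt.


Refutas method: VBN_i = 14.534*ln(ln(visc_i + 0.8)) + 10.975, blended linearly by mass fraction; since VBN is linear in VBI_i = ln(ln(visc_i + 0.8)) and the fractions sum to 1, blend VBI directly: visc = exp(exp(VBI_blend)) - 0.8
VBI_1 = ln(ln(29.1 + 0.8)) = 1.22315
VBI_2 = ln(ln(323 + 0.8)) = 1.75443
VBI_blend = 0.66 * 1.22315 + 0.34 * 1.75443 = 1.40379
visc_blend = exp(exp(1.40379)) - 0.8 = 57.79

57.79 cSt
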